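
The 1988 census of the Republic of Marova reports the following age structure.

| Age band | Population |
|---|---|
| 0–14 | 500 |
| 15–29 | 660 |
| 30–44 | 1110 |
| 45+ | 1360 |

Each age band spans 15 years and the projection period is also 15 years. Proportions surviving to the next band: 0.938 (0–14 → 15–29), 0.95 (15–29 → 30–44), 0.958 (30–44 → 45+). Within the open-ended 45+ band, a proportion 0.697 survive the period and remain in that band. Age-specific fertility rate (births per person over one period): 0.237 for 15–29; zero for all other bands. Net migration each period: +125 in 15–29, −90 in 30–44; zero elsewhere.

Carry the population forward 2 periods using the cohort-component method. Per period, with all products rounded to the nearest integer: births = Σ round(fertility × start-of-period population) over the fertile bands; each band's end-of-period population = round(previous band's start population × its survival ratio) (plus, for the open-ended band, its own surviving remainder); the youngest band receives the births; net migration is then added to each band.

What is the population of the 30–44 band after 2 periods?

474

Call the bands 1 to 4, youngest first.
— Period 1 —
Births: 660 × 0.237 = 156
Band 2: 500 × 0.938 = 469
Band 3: 660 × 0.95 = 627
Band 4: 1110 × 0.958 + 1360 × 0.697 = 1063 + 948 = 2011
Net migration: Band 2 + 125 → 594; Band 3 − 90 → 537
Population now: 0–14=156, 15–29=594, 30–44=537, 45+=2011
— Period 2 —
Births: 594 × 0.237 = 141
Band 2: 156 × 0.938 = 146
Band 3: 594 × 0.95 = 564
Band 4: 537 × 0.958 + 2011 × 0.697 = 514 + 1402 = 1916
Net migration: Band 2 + 125 → 271; Band 3 − 90 → 474
Population now: 0–14=141, 15–29=271, 30–44=474, 45+=1916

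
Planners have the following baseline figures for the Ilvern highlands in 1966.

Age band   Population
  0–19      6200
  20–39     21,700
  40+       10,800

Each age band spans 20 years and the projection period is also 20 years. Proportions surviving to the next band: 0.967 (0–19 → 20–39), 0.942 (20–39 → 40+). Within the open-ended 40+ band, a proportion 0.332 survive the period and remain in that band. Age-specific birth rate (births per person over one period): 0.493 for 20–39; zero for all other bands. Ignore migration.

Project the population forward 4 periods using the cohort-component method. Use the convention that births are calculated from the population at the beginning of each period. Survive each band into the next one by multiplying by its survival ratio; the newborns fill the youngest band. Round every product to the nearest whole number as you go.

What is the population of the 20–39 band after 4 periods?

4932

[period 1]
Births: 21700 × 0.493 = 10698
20–39: 6200 × 0.967 = 5995
40+: 21700 × 0.942 + 10800 × 0.332 = 20441 + 3586 = 24027
→ [10698, 5995, 24027]
[period 2]
Births: 5995 × 0.493 = 2956
20–39: 10698 × 0.967 = 10345
40+: 5995 × 0.942 + 24027 × 0.332 = 5647 + 7977 = 13624
→ [2956, 10345, 13624]
[period 3]
Births: 10345 × 0.493 = 5100
20–39: 2956 × 0.967 = 2858
40+: 10345 × 0.942 + 13624 × 0.332 = 9745 + 4523 = 14268
→ [5100, 2858, 14268]
[period 4]
Births: 2858 × 0.493 = 1409
20–39: 5100 × 0.967 = 4932
40+: 2858 × 0.942 + 14268 × 0.332 = 2692 + 4737 = 7429
→ [1409, 4932, 7429]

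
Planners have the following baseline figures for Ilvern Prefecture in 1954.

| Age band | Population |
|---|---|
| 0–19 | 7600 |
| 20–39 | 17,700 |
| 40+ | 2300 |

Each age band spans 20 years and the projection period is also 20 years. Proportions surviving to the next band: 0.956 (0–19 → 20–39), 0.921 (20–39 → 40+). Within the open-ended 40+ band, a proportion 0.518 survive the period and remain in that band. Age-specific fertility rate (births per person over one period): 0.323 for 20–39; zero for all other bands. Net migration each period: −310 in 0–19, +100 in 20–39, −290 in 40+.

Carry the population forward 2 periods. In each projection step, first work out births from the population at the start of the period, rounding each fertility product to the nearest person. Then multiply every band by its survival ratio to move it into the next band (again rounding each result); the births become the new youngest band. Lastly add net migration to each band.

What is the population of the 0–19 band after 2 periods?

2069

(Groups numbered youngest = 1 to oldest = 3.)
After projecting period 1:
Births: 17700 × 0.323 = 5717
Group 2: 7600 × 0.956 = 7266
Group 3: 17700 × 0.921 + 2300 × 0.518 = 16302 + 1191 = 17493
Net migration: Group 1 − 310 → 5407; Group 2 + 100 → 7366; Group 3 − 290 → 17203
End of period: [5407, 7366, 17203]
After projecting period 2:
Births: 7366 × 0.323 = 2379
Group 2: 5407 × 0.956 = 5169
Group 3: 7366 × 0.921 + 17203 × 0.518 = 6784 + 8911 = 15695
Net migration: Group 1 − 310 → 2069; Group 2 + 100 → 5269; Group 3 − 290 → 15405
End of period: [2069, 5269, 15405]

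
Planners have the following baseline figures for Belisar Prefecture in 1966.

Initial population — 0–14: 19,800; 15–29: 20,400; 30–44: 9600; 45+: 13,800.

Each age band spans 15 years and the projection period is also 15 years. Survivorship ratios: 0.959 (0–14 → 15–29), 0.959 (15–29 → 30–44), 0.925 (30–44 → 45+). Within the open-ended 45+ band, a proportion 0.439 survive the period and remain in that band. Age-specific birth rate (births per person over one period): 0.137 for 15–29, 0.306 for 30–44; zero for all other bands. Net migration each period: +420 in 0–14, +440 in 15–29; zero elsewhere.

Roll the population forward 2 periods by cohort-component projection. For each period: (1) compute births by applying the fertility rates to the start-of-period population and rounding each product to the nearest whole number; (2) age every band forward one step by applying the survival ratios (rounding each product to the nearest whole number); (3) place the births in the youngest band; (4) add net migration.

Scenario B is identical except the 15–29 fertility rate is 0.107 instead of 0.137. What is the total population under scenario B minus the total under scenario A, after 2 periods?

After projecting period 1:
Births: 20400 × 0.137 = 2795 ; 9600 × 0.306 = 2938 — total 5733
15–29: 19800 × 0.959 = 18988
30–44: 20400 × 0.959 = 19564
45+: 9600 × 0.925 + 13800 × 0.439 = 8880 + 6058 = 14938
Net migration: 0–14 + 420 → 6153; 15–29 + 440 → 19428
Giving 6153 / 19428 / 19564 / 14938.
After projecting period 2:
Births: 19428 × 0.137 = 2662 ; 19564 × 0.306 = 5987 — total 8649
15–29: 6153 × 0.959 = 5901
30–44: 19428 × 0.959 = 18631
45+: 19564 × 0.925 + 14938 × 0.439 = 18097 + 6558 = 24655
Net migration: 0–14 + 420 → 9069; 15–29 + 440 → 6341
Giving 9069 / 6341 / 18631 / 24655.
Scenario A total after 2 periods: 58696
Scenario B projection —
After projecting period 1:
Births: 20400 × 0.107 = 2183 ; 9600 × 0.306 = 2938 — total 5121
15–29: 19800 × 0.959 = 18988
30–44: 20400 × 0.959 = 19564
45+: 9600 × 0.925 + 13800 × 0.439 = 8880 + 6058 = 14938
Net migration: 0–14 + 420 → 5541; 15–29 + 440 → 19428
Giving 5541 / 19428 / 19564 / 14938.
After projecting period 2:
Births: 19428 × 0.107 = 2079 ; 19564 × 0.306 = 5987 — total 8066
15–29: 5541 × 0.959 = 5314
30–44: 19428 × 0.959 = 18631
45+: 19564 × 0.925 + 14938 × 0.439 = 18097 + 6558 = 24655
Net migration: 0–14 + 420 → 8486; 15–29 + 440 → 5754
Giving 8486 / 5754 / 18631 / 24655.
Scenario B total after 2 periods: 57526
Difference B − A = 57526 − 58696 = -1170

-1170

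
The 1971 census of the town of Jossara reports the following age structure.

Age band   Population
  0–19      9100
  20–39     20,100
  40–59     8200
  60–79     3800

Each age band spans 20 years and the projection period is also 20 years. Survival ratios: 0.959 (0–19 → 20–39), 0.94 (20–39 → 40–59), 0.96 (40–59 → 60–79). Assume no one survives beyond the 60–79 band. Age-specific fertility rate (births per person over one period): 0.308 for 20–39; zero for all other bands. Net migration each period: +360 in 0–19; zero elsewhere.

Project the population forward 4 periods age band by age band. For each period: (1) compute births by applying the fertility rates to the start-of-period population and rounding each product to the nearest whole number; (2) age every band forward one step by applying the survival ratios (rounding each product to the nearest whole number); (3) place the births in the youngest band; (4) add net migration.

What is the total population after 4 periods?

[period 1]
Births: 20100 × 0.308 = 6191
20–39: 9100 × 0.959 = 8727
40–59: 20100 × 0.94 = 18894
60–79: 8200 × 0.96 = 7872
Net migration: 0–19 + 360 → 6551
Population now: 0–19=6551, 20–39=8727, 40–59=18894, 60–79=7872
[period 2]
Births: 8727 × 0.308 = 2688
20–39: 6551 × 0.959 = 6282
40–59: 8727 × 0.94 = 8203
60–79: 18894 × 0.96 = 18138
Net migration: 0–19 + 360 → 3048
Population now: 0–19=3048, 20–39=6282, 40–59=8203, 60–79=18138
[period 3]
Births: 6282 × 0.308 = 1935
20–39: 3048 × 0.959 = 2923
40–59: 6282 × 0.94 = 5905
60–79: 8203 × 0.96 = 7875
Net migration: 0–19 + 360 → 2295
Population now: 0–19=2295, 20–39=2923, 40–59=5905, 60–79=7875
[period 4]
Births: 2923 × 0.308 = 900
20–39: 2295 × 0.959 = 2201
40–59: 2923 × 0.94 = 2748
60–79: 5905 × 0.96 = 5669
Net migration: 0–19 + 360 → 1260
Population now: 0–19=1260, 20–39=2201, 40–59=2748, 60–79=5669
Total after period 4: 1260 + 2201 + 2748 + 5669 = 11878

11878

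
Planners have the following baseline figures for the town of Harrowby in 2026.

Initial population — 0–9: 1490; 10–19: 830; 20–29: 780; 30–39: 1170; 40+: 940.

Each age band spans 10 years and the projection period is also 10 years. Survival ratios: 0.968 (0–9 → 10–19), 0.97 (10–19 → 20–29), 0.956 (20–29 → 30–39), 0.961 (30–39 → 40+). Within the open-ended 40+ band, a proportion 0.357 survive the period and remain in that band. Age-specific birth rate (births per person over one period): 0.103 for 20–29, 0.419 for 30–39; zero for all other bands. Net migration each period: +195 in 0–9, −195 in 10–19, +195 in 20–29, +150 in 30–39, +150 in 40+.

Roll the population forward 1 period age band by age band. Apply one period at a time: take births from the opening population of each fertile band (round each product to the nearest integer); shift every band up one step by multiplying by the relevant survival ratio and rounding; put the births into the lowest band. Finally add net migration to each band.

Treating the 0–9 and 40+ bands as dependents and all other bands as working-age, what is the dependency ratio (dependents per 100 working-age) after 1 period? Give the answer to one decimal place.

Let band 1 be 0–9 through band 5 = 40+.
[period 1]
Births: 780 × 0.103 = 80  |  1170 × 0.419 = 490 — total 570
Band 2: 1490 × 0.968 = 1442
Band 3: 830 × 0.97 = 805
Band 4: 780 × 0.956 = 746
Band 5: 1170 × 0.961 + 940 × 0.357 = 1124 + 336 = 1460
Net migration: Band 1 + 195 → 765; Band 2 − 195 → 1247; Band 3 + 195 → 1000; Band 4 + 150 → 896; Band 5 + 150 → 1610
→ [765, 1247, 1000, 896, 1610]
Dependents (band 0–9 + band 40+) = 765 + 1610 = 2375; working-age = 3143; ratio = 2375/3143 × 100 = 75.6

75.6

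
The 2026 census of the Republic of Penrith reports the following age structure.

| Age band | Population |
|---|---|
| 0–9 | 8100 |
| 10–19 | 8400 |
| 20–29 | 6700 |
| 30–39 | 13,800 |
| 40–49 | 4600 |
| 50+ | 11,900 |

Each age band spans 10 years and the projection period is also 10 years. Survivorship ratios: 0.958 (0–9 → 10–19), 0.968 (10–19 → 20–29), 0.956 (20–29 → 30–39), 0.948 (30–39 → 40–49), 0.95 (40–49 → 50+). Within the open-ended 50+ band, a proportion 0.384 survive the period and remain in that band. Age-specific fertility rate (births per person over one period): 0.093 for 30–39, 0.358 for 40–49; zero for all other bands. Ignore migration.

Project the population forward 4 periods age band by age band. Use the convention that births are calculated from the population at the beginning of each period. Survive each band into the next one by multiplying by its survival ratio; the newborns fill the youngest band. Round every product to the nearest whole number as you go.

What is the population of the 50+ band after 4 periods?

Numbering the bands 1..6 from youngest to oldest:
[period 1]
Births: 13800 × 0.093 = 1283, 4600 × 0.358 = 1647 ⇒ total 2930
Band 2: 8100 × 0.958 = 7760
Band 3: 8400 × 0.968 = 8131
Band 4: 6700 × 0.956 = 6405
Band 5: 13800 × 0.948 = 13082
Band 6: 4600 × 0.95 + 11900 × 0.384 = 4370 + 4570 = 8940
Giving 2930 / 7760 / 8131 / 6405 / 13082 / 8940.
[period 2]
Births: 6405 × 0.093 = 596, 13082 × 0.358 = 4683 ⇒ total 5279
Band 2: 2930 × 0.958 = 2807
Band 3: 7760 × 0.968 = 7512
Band 4: 8131 × 0.956 = 7773
Band 5: 6405 × 0.948 = 6072
Band 6: 13082 × 0.95 + 8940 × 0.384 = 12428 + 3433 = 15861
Giving 5279 / 2807 / 7512 / 7773 / 6072 / 15861.
[period 3]
Births: 7773 × 0.093 = 723, 6072 × 0.358 = 2174 ⇒ total 2897
Band 2: 5279 × 0.958 = 5057
Band 3: 2807 × 0.968 = 2717
Band 4: 7512 × 0.956 = 7181
Band 5: 7773 × 0.948 = 7369
Band 6: 6072 × 0.95 + 15861 × 0.384 = 5768 + 6091 = 11859
Giving 2897 / 5057 / 2717 / 7181 / 7369 / 11859.
[period 4]
Births: 7181 × 0.093 = 668, 7369 × 0.358 = 2638 ⇒ total 3306
Band 2: 2897 × 0.958 = 2775
Band 3: 5057 × 0.968 = 4895
Band 4: 2717 × 0.956 = 2597
Band 5: 7181 × 0.948 = 6808
Band 6: 7369 × 0.95 + 11859 × 0.384 = 7001 + 4554 = 11555
Giving 3306 / 2775 / 4895 / 2597 / 6808 / 11555.

11555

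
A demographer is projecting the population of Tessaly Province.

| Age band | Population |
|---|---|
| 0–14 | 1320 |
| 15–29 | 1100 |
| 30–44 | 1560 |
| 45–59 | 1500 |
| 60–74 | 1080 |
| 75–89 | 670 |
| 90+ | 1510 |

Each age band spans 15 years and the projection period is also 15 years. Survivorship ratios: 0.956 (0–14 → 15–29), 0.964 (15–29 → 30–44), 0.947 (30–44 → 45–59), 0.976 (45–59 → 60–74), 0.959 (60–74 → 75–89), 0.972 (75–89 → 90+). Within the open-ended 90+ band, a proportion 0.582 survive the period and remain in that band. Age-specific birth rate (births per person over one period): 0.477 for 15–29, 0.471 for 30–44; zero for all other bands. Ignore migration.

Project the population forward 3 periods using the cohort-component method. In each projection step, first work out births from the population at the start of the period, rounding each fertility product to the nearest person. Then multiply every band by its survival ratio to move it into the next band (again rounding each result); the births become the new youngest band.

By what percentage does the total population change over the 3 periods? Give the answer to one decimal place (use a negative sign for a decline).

Numbering the bands 1..7 from youngest to oldest:
[period 1]
Births: 1100 * 0.477 = 525 ; 1560 * 0.471 = 735 ⇒ total 1260
Band 2: 1320 * 0.956 = 1262
Band 3: 1100 * 0.964 = 1060
Band 4: 1560 * 0.947 = 1477
Band 5: 1500 * 0.976 = 1464
Band 6: 1080 * 0.959 = 1036
Band 7: 670 * 0.972 + 1510 * 0.582 = 651 + 879 = 1530
Population now: 0–14=1260, 15–29=1262, 30–44=1060, 45–59=1477, 60–74=1464, 75–89=1036, 90+=1530
[period 2]
Births: 1262 * 0.477 = 602 ; 1060 * 0.471 = 499 ⇒ total 1101
Band 2: 1260 * 0.956 = 1205
Band 3: 1262 * 0.964 = 1217
Band 4: 1060 * 0.947 = 1004
Band 5: 1477 * 0.976 = 1442
Band 6: 1464 * 0.959 = 1404
Band 7: 1036 * 0.972 + 1530 * 0.582 = 1007 + 890 = 1897
Population now: 0–14=1101, 15–29=1205, 30–44=1217, 45–59=1004, 60–74=1442, 75–89=1404, 90+=1897
[period 3]
Births: 1205 * 0.477 = 575 ; 1217 * 0.471 = 573 ⇒ total 1148
Band 2: 1101 * 0.956 = 1053
Band 3: 1205 * 0.964 = 1162
Band 4: 1217 * 0.947 = 1152
Band 5: 1004 * 0.976 = 980
Band 6: 1442 * 0.959 = 1383
Band 7: 1404 * 0.972 + 1897 * 0.582 = 1365 + 1104 = 2469
Population now: 0–14=1148, 15–29=1053, 30–44=1162, 45–59=1152, 60–74=980, 75–89=1383, 90+=2469
Total: 8740 → 9347; change = 607; percentage change = 6.9%

6.9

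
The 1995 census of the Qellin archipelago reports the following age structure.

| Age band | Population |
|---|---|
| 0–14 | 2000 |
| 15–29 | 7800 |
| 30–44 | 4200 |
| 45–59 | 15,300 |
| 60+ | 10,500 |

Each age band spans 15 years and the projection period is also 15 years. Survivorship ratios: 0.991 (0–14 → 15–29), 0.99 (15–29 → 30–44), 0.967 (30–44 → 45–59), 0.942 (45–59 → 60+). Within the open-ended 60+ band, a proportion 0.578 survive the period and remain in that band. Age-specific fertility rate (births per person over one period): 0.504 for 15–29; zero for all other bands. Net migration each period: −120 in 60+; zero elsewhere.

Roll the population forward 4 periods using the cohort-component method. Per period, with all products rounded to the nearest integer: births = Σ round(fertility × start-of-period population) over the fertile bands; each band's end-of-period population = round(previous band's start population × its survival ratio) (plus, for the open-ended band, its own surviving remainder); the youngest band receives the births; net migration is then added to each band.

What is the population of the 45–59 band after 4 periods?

3730

— Period 1 —
Births: 7800 * 0.504 = 3931
15–29: 2000 * 0.991 = 1982
30–44: 7800 * 0.99 = 7722
45–59: 4200 * 0.967 = 4061
60+: 15300 * 0.942 + 10500 * 0.578 = 14413 + 6069 = 20482
Net migration: 60+ − 120 → 20362
→ [3931, 1982, 7722, 4061, 20362]
— Period 2 —
Births: 1982 * 0.504 = 999
15–29: 3931 * 0.991 = 3896
30–44: 1982 * 0.99 = 1962
45–59: 7722 * 0.967 = 7467
60+: 4061 * 0.942 + 20362 * 0.578 = 3825 + 11769 = 15594
Net migration: 60+ − 120 → 15474
→ [999, 3896, 1962, 7467, 15474]
— Period 3 —
Births: 3896 * 0.504 = 1964
15–29: 999 * 0.991 = 990
30–44: 3896 * 0.99 = 3857
45–59: 1962 * 0.967 = 1897
60+: 7467 * 0.942 + 15474 * 0.578 = 7034 + 8944 = 15978
Net migration: 60+ − 120 → 15858
→ [1964, 990, 3857, 1897, 15858]
— Period 4 —
Births: 990 * 0.504 = 499
15–29: 1964 * 0.991 = 1946
30–44: 990 * 0.99 = 980
45–59: 3857 * 0.967 = 3730
60+: 1897 * 0.942 + 15858 * 0.578 = 1787 + 9166 = 10953
Net migration: 60+ − 120 → 10833
→ [499, 1946, 980, 3730, 10833]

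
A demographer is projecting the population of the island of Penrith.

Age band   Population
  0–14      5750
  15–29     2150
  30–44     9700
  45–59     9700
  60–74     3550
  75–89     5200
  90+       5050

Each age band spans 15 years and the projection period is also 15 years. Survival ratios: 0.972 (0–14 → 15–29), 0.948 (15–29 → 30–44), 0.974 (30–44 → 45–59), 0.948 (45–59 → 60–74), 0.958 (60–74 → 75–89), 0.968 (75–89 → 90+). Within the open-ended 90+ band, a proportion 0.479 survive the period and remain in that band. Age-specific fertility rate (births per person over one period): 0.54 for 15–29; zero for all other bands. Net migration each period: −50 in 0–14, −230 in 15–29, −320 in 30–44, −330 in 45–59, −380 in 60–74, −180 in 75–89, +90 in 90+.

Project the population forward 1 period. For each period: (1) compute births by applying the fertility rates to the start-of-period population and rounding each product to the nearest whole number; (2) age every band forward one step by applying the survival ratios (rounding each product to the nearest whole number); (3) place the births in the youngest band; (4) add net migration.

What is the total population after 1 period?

36886

[period 1]
Births: 2150 * 0.54 = 1161
15–29: 5750 * 0.972 = 5589
30–44: 2150 * 0.948 = 2038
45–59: 9700 * 0.974 = 9448
60–74: 9700 * 0.948 = 9196
75–89: 3550 * 0.958 = 3401
90+: 5200 * 0.968 + 5050 * 0.479 = 5034 + 2419 = 7453
Net migration: 0–14 − 50 → 1111; 15–29 − 230 → 5359; 30–44 − 320 → 1718; 45–59 − 330 → 9118; 60–74 − 380 → 8816; 75–89 − 180 → 3221; 90+ + 90 → 7543
Giving 1111 / 5359 / 1718 / 9118 / 8816 / 3221 / 7543.
Total after period 1: 1111 + 5359 + 1718 + 9118 + 8816 + 3221 + 7543 = 36886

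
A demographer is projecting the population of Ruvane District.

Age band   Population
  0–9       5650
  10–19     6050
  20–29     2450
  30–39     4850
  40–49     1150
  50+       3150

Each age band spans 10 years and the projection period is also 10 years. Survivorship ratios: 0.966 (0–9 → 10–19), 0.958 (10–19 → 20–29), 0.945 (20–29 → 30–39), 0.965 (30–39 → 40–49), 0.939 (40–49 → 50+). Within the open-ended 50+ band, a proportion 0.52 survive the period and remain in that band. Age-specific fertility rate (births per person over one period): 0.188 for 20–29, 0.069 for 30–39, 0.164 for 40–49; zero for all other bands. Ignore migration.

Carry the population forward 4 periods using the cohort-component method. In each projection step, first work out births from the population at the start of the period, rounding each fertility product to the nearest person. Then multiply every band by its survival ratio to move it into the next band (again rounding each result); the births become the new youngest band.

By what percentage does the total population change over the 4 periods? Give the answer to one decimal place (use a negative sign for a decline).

— Period 1 —
Births: 2450 × 0.188 = 461 ; 4850 × 0.069 = 335 ; 1150 × 0.164 = 189 → total 985
10–19: 5650 × 0.966 = 5458
20–29: 6050 × 0.958 = 5796
30–39: 2450 × 0.945 = 2315
40–49: 4850 × 0.965 = 4680
50+: 1150 × 0.939 + 3150 × 0.52 = 1080 + 1638 = 2718
End of period: [985, 5458, 5796, 2315, 4680, 2718]
— Period 2 —
Births: 5796 × 0.188 = 1090 ; 2315 × 0.069 = 160 ; 4680 × 0.164 = 768 → total 2018
10–19: 985 × 0.966 = 952
20–29: 5458 × 0.958 = 5229
30–39: 5796 × 0.945 = 5477
40–49: 2315 × 0.965 = 2234
50+: 4680 × 0.939 + 2718 × 0.52 = 4395 + 1413 = 5808
End of period: [2018, 952, 5229, 5477, 2234, 5808]
— Period 3 —
Births: 5229 × 0.188 = 983 ; 5477 × 0.069 = 378 ; 2234 × 0.164 = 366 → total 1727
10–19: 2018 × 0.966 = 1949
20–29: 952 × 0.958 = 912
30–39: 5229 × 0.945 = 4941
40–49: 5477 × 0.965 = 5285
50+: 2234 × 0.939 + 5808 × 0.52 = 2098 + 3020 = 5118
End of period: [1727, 1949, 912, 4941, 5285, 5118]
— Period 4 —
Births: 912 × 0.188 = 171 ; 4941 × 0.069 = 341 ; 5285 × 0.164 = 867 → total 1379
10–19: 1727 × 0.966 = 1668
20–29: 1949 × 0.958 = 1867
30–39: 912 × 0.945 = 862
40–49: 4941 × 0.965 = 4768
50+: 5285 × 0.939 + 5118 × 0.52 = 4963 + 2661 = 7624
End of period: [1379, 1668, 1867, 862, 4768, 7624]
Total: 23300 → 18168; change = -5132; percentage change = -22.0%

-22.0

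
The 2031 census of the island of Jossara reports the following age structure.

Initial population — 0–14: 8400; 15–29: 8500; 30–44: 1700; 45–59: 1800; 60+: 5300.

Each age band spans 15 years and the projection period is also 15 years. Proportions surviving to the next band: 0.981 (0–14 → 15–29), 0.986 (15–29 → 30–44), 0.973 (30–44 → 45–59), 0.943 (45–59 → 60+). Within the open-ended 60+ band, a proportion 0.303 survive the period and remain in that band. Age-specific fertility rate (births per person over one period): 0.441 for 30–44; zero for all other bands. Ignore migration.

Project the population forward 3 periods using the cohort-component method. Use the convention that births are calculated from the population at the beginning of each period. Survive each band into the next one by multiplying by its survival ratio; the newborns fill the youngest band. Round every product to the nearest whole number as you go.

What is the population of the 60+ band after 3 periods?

Period 1.
Births: 1700 × 0.441 = 750
15–29: 8400 × 0.981 = 8240
30–44: 8500 × 0.986 = 8381
45–59: 1700 × 0.973 = 1654
60+: 1800 × 0.943 + 5300 × 0.303 = 1697 + 1606 = 3303
End of period: [750, 8240, 8381, 1654, 3303]
Period 2.
Births: 8381 × 0.441 = 3696
15–29: 750 × 0.981 = 736
30–44: 8240 × 0.986 = 8125
45–59: 8381 × 0.973 = 8155
60+: 1654 × 0.943 + 3303 × 0.303 = 1560 + 1001 = 2561
End of period: [3696, 736, 8125, 8155, 2561]
Period 3.
Births: 8125 × 0.441 = 3583
15–29: 3696 × 0.981 = 3626
30–44: 736 × 0.986 = 726
45–59: 8125 × 0.973 = 7906
60+: 8155 × 0.943 + 2561 × 0.303 = 7690 + 776 = 8466
End of period: [3583, 3626, 726, 7906, 8466]

8466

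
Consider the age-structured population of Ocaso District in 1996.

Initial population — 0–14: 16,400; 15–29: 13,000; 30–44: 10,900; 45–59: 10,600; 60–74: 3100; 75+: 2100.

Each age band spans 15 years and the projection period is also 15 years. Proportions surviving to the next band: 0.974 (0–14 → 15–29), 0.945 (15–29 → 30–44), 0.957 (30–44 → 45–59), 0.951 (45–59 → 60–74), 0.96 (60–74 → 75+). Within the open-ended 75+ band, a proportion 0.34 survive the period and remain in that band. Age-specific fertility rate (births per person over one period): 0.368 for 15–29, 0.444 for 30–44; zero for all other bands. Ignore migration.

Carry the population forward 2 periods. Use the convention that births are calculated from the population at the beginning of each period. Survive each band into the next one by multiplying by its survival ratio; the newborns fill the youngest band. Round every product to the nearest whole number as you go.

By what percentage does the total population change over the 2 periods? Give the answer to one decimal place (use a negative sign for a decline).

21.9

(Groups numbered youngest = 1 to oldest = 6.)
[period 1]
Births: 13000 × 0.368 = 4784, 10900 × 0.444 = 4840 — total 9624
Group 2: 16400 × 0.974 = 15974
Group 3: 13000 × 0.945 = 12285
Group 4: 10900 × 0.957 = 10431
Group 5: 10600 × 0.951 = 10081
Group 6: 3100 × 0.96 + 2100 × 0.34 = 2976 + 714 = 3690
End of period: [9624, 15974, 12285, 10431, 10081, 3690]
[period 2]
Births: 15974 × 0.368 = 5878, 12285 × 0.444 = 5455 — total 11333
Group 2: 9624 × 0.974 = 9374
Group 3: 15974 × 0.945 = 15095
Group 4: 12285 × 0.957 = 11757
Group 5: 10431 × 0.951 = 9920
Group 6: 10081 × 0.96 + 3690 × 0.34 = 9678 + 1255 = 10933
End of period: [11333, 9374, 15095, 11757, 9920, 10933]
Total: 56100 → 68412; change = 12312; percentage change = 21.9%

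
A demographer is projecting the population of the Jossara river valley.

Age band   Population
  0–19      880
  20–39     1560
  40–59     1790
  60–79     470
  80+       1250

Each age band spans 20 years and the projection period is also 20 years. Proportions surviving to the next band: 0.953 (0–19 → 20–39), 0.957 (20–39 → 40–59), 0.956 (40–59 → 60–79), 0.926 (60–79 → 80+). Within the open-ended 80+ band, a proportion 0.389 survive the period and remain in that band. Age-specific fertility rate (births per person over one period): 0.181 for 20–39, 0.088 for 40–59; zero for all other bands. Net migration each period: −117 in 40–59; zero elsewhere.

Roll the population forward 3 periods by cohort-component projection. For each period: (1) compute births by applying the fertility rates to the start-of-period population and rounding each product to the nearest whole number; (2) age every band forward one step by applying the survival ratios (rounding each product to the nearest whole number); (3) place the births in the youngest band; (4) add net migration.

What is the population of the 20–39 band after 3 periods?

260

After projecting period 1:
Births: 1560 × 0.181 = 282 ; 1790 × 0.088 = 158 → total 440
20–39: 880 × 0.953 = 839
40–59: 1560 × 0.957 = 1493
60–79: 1790 × 0.956 = 1711
80+: 470 × 0.926 + 1250 × 0.389 = 435 + 486 = 921
Net migration: 40–59 − 117 → 1376
Population now: 0–19=440, 20–39=839, 40–59=1376, 60–79=1711, 80+=921
After projecting period 2:
Births: 839 × 0.181 = 152 ; 1376 × 0.088 = 121 → total 273
20–39: 440 × 0.953 = 419
40–59: 839 × 0.957 = 803
60–79: 1376 × 0.956 = 1315
80+: 1711 × 0.926 + 921 × 0.389 = 1584 + 358 = 1942
Net migration: 40–59 − 117 → 686
Population now: 0–19=273, 20–39=419, 40–59=686, 60–79=1315, 80+=1942
After projecting period 3:
Births: 419 × 0.181 = 76 ; 686 × 0.088 = 60 → total 136
20–39: 273 × 0.953 = 260
40–59: 419 × 0.957 = 401
60–79: 686 × 0.956 = 656
80+: 1315 × 0.926 + 1942 × 0.389 = 1218 + 755 = 1973
Net migration: 40–59 − 117 → 284
Population now: 0–19=136, 20–39=260, 40–59=284, 60–79=656, 80+=1973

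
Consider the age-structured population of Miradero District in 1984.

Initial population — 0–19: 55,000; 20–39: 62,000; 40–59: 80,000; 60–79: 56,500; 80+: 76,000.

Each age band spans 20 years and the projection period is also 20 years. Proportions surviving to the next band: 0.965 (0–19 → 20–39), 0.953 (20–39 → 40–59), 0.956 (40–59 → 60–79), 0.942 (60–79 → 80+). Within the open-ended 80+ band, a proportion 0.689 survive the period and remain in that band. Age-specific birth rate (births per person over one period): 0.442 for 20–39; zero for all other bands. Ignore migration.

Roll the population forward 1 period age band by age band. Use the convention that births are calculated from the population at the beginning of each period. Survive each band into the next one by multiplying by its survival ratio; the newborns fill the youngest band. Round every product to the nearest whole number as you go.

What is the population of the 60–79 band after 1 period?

Period 1:
Births: 62000 × 0.442 = 27404
20–39: 55000 × 0.965 = 53075
40–59: 62000 × 0.953 = 59086
60–79: 80000 × 0.956 = 76480
80+: 56500 × 0.942 + 76000 × 0.689 = 53223 + 52364 = 105587
End of period: [27404, 53075, 59086, 76480, 105587]

76480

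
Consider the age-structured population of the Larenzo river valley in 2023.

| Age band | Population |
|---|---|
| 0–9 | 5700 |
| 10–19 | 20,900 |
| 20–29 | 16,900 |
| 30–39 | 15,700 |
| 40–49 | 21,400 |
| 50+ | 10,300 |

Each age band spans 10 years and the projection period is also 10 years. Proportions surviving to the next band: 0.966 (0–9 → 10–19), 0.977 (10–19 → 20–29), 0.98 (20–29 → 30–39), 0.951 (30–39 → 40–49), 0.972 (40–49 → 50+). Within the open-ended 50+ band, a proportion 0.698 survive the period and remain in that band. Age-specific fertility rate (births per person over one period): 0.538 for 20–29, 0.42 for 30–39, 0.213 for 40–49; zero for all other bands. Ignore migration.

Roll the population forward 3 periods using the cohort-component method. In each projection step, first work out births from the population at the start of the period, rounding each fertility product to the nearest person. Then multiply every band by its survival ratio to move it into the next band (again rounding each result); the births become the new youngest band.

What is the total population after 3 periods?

117540

(Groups numbered youngest = 1 to oldest = 6.)
After projecting period 1:
Births: 16900 * 0.538 = 9092 ; 15700 * 0.42 = 6594 ; 21400 * 0.213 = 4558 → total 20244
Group 2: 5700 * 0.966 = 5506
Group 3: 20900 * 0.977 = 20419
Group 4: 16900 * 0.98 = 16562
Group 5: 15700 * 0.951 = 14931
Group 6: 21400 * 0.972 + 10300 * 0.698 = 20801 + 7189 = 27990
Population now: 0–9=20244, 10–19=5506, 20–29=20419, 30–39=16562, 40–49=14931, 50+=27990
After projecting period 2:
Births: 20419 * 0.538 = 10985 ; 16562 * 0.42 = 6956 ; 14931 * 0.213 = 3180 → total 21121
Group 2: 20244 * 0.966 = 19556
Group 3: 5506 * 0.977 = 5379
Group 4: 20419 * 0.98 = 20011
Group 5: 16562 * 0.951 = 15750
Group 6: 14931 * 0.972 + 27990 * 0.698 = 14513 + 19537 = 34050
Population now: 0–9=21121, 10–19=19556, 20–29=5379, 30–39=20011, 40–49=15750, 50+=34050
After projecting period 3:
Births: 5379 * 0.538 = 2894 ; 20011 * 0.42 = 8405 ; 15750 * 0.213 = 3355 → total 14654
Group 2: 21121 * 0.966 = 20403
Group 3: 19556 * 0.977 = 19106
Group 4: 5379 * 0.98 = 5271
Group 5: 20011 * 0.951 = 19030
Group 6: 15750 * 0.972 + 34050 * 0.698 = 15309 + 23767 = 39076
Population now: 0–9=14654, 10–19=20403, 20–29=19106, 30–39=5271, 40–49=19030, 50+=39076
Total after period 3: 14654 + 20403 + 19106 + 5271 + 19030 + 39076 = 117540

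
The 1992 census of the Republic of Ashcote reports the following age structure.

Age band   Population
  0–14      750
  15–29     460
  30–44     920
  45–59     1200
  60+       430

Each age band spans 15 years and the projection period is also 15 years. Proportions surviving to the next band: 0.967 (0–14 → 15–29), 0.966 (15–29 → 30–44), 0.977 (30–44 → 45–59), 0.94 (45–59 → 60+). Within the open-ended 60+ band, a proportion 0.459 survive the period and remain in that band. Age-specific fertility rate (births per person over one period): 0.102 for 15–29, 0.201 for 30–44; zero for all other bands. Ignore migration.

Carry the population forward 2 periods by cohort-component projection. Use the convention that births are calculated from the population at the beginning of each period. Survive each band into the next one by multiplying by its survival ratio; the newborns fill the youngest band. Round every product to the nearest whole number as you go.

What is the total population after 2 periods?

2974

Call the bands 1 to 5, youngest first.
Period 1.
Births: 460 × 0.102 = 47, 920 × 0.201 = 185 ⇒ total 232
Band 2: 750 × 0.967 = 725
Band 3: 460 × 0.966 = 444
Band 4: 920 × 0.977 = 899
Band 5: 1200 × 0.94 + 430 × 0.459 = 1128 + 197 = 1325
End of period: [232, 725, 444, 899, 1325]
Period 2.
Births: 725 × 0.102 = 74, 444 × 0.201 = 89 ⇒ total 163
Band 2: 232 × 0.967 = 224
Band 3: 725 × 0.966 = 700
Band 4: 444 × 0.977 = 434
Band 5: 899 × 0.94 + 1325 × 0.459 = 845 + 608 = 1453
End of period: [163, 224, 700, 434, 1453]
Total after period 2: 163 + 224 + 700 + 434 + 1453 = 2974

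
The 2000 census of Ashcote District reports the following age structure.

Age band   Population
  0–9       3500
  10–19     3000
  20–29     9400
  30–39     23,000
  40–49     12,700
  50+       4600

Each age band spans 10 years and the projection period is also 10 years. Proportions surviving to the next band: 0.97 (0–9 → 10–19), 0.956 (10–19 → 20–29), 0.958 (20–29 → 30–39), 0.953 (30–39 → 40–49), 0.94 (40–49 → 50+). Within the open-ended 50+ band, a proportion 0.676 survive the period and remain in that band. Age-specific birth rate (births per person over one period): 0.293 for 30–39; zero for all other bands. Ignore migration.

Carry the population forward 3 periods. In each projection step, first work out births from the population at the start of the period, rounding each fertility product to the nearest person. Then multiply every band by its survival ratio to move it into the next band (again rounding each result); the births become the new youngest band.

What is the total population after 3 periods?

44214

Period 1:
Births: 23000 × 0.293 = 6739
10–19: 3500 × 0.97 = 3395
20–29: 3000 × 0.956 = 2868
30–39: 9400 × 0.958 = 9005
40–49: 23000 × 0.953 = 21919
50+: 12700 × 0.94 + 4600 × 0.676 = 11938 + 3110 = 15048
End of period: [6739, 3395, 2868, 9005, 21919, 15048]
Period 2:
Births: 9005 × 0.293 = 2638
10–19: 6739 × 0.97 = 6537
20–29: 3395 × 0.956 = 3246
30–39: 2868 × 0.958 = 2748
40–49: 9005 × 0.953 = 8582
50+: 21919 × 0.94 + 15048 × 0.676 = 20604 + 10172 = 30776
End of period: [2638, 6537, 3246, 2748, 8582, 30776]
Period 3:
Births: 2748 × 0.293 = 805
10–19: 2638 × 0.97 = 2559
20–29: 6537 × 0.956 = 6249
30–39: 3246 × 0.958 = 3110
40–49: 2748 × 0.953 = 2619
50+: 8582 × 0.94 + 30776 × 0.676 = 8067 + 20805 = 28872
End of period: [805, 2559, 6249, 3110, 2619, 28872]
Total after period 3: 805 + 2559 + 6249 + 3110 + 2619 + 28872 = 44214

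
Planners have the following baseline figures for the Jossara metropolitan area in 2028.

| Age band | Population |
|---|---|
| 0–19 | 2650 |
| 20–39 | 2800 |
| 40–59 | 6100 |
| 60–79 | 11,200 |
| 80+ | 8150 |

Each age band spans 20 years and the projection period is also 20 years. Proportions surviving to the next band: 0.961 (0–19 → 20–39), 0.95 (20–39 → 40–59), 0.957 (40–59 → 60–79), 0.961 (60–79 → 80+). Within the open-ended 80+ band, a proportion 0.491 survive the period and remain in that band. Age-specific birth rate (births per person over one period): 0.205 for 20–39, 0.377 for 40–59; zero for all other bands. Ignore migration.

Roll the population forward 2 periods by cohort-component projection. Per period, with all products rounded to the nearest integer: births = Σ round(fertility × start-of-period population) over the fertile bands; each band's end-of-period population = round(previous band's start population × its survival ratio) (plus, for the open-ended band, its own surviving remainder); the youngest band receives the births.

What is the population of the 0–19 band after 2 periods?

— Period 1 —
Births: 2800 × 0.205 = 574  |  6100 × 0.377 = 2300 ⇒ total 2874
20–39: 2650 × 0.961 = 2547
40–59: 2800 × 0.95 = 2660
60–79: 6100 × 0.957 = 5838
80+: 11200 × 0.961 + 8150 × 0.491 = 10763 + 4002 = 14765
Giving 2874 / 2547 / 2660 / 5838 / 14765.
— Period 2 —
Births: 2547 × 0.205 = 522  |  2660 × 0.377 = 1003 ⇒ total 1525
20–39: 2874 × 0.961 = 2762
40–59: 2547 × 0.95 = 2420
60–79: 2660 × 0.957 = 2546
80+: 5838 × 0.961 + 14765 × 0.491 = 5610 + 7250 = 12860
Giving 1525 / 2762 / 2420 / 2546 / 12860.

1525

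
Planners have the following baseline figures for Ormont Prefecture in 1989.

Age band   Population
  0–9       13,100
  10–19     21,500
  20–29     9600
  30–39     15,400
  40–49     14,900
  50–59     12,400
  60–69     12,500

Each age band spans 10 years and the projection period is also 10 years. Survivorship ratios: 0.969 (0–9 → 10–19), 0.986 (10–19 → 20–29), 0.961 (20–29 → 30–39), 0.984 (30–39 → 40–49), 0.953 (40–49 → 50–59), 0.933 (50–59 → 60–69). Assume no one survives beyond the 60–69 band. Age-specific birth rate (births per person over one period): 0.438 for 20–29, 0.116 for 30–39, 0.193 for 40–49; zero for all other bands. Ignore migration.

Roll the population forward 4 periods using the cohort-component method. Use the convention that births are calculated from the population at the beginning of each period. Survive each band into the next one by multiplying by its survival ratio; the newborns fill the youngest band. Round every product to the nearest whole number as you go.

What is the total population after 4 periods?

(Groups numbered youngest = 1 to oldest = 7.)
Period 1.
Births: 9600 × 0.438 = 4205 ; 15400 × 0.116 = 1786 ; 14900 × 0.193 = 2876 ⇒ total 8867
Group 2: 13100 × 0.969 = 12694
Group 3: 21500 × 0.986 = 21199
Group 4: 9600 × 0.961 = 9226
Group 5: 15400 × 0.984 = 15154
Group 6: 14900 × 0.953 = 14200
Group 7: 12400 × 0.933 = 11569
→ [8867, 12694, 21199, 9226, 15154, 14200, 11569]
Period 2.
Births: 21199 × 0.438 = 9285 ; 9226 × 0.116 = 1070 ; 15154 × 0.193 = 2925 ⇒ total 13280
Group 2: 8867 × 0.969 = 8592
Group 3: 12694 × 0.986 = 12516
Group 4: 21199 × 0.961 = 20372
Group 5: 9226 × 0.984 = 9078
Group 6: 15154 × 0.953 = 14442
Group 7: 14200 × 0.933 = 13249
→ [13280, 8592, 12516, 20372, 9078, 14442, 13249]
Period 3.
Births: 12516 × 0.438 = 5482 ; 20372 × 0.116 = 2363 ; 9078 × 0.193 = 1752 ⇒ total 9597
Group 2: 13280 × 0.969 = 12868
Group 3: 8592 × 0.986 = 8472
Group 4: 12516 × 0.961 = 12028
Group 5: 20372 × 0.984 = 20046
Group 6: 9078 × 0.953 = 8651
Group 7: 14442 × 0.933 = 13474
→ [9597, 12868, 8472, 12028, 20046, 8651, 13474]
Period 4.
Births: 8472 × 0.438 = 3711 ; 12028 × 0.116 = 1395 ; 20046 × 0.193 = 3869 ⇒ total 8975
Group 2: 9597 × 0.969 = 9299
Group 3: 12868 × 0.986 = 12688
Group 4: 8472 × 0.961 = 8142
Group 5: 12028 × 0.984 = 11836
Group 6: 20046 × 0.953 = 19104
Group 7: 8651 × 0.933 = 8071
→ [8975, 9299, 12688, 8142, 11836, 19104, 8071]
Total after period 4: 8975 + 9299 + 12688 + 8142 + 11836 + 19104 + 8071 = 78115

78115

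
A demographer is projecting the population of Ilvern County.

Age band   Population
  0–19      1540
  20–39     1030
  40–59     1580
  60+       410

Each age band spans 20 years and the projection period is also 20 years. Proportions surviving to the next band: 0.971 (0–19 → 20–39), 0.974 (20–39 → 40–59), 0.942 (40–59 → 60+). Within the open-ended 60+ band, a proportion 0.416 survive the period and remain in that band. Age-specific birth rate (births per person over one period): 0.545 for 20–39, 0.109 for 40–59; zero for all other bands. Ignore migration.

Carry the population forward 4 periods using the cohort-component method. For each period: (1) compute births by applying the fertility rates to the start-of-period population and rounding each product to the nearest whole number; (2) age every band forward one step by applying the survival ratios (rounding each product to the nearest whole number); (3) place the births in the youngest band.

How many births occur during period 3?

547

Period 1.
Births: 1030 × 0.545 = 561, 1580 × 0.109 = 172 ⇒ total 733
20–39: 1540 × 0.971 = 1495
40–59: 1030 × 0.974 = 1003
60+: 1580 × 0.942 + 410 × 0.416 = 1488 + 171 = 1659
End of period: [733, 1495, 1003, 1659]
Period 2.
Births: 1495 × 0.545 = 815, 1003 × 0.109 = 109 ⇒ total 924
20–39: 733 × 0.971 = 712
40–59: 1495 × 0.974 = 1456
60+: 1003 × 0.942 + 1659 × 0.416 = 945 + 690 = 1635
End of period: [924, 712, 1456, 1635]
Period 3.
Births: 712 × 0.545 = 388, 1456 × 0.109 = 159 ⇒ total 547
20–39: 924 × 0.971 = 897
40–59: 712 × 0.974 = 693
60+: 1456 × 0.942 + 1635 × 0.416 = 1372 + 680 = 2052
End of period: [547, 897, 693, 2052]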